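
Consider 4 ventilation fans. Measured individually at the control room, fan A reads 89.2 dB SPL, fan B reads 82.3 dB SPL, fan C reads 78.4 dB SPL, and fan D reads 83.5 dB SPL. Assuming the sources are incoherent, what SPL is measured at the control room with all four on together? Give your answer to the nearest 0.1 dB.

91.1 dB SPL

Incoherent sources sum as intensities:
L_total = 10·log₁₀(10^(89.2/10) + 10^(82.3/10) + 10^(78.4/10) + 10^(83.5/10)) = 10·log₁₀(1295000000) = 91.1 dB SPL.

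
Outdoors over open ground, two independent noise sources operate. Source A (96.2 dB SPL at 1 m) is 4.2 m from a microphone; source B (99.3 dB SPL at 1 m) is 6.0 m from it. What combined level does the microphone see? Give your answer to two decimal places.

At the listener: L_A = 96.2 − 20·log₁₀(4.2) = 83.735 dB; L_B = 99.3 − 20·log₁₀(6.0) = 83.737 dB.
Combined: 10·log₁₀(10^(83.735/10)+10^(83.737/10)) = 86.75 dB SPL.

86.75 dB SPL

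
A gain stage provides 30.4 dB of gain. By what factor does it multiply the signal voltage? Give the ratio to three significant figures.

33.1

Voltage ratio = 10^(dB/20).
10^(30.4/20) = 10^(1.520) = 33.1.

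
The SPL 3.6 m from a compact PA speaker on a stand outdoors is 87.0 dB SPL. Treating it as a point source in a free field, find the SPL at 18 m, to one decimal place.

For a point source in a free field, ΔL = −20·log₁₀(d₂/d₁).
ΔL = −20·log₁₀(18/3.6) = -13.98 dB, so L₂ = 87.0 + (-13.98) = 73.0 dB SPL.

73.0 dB SPL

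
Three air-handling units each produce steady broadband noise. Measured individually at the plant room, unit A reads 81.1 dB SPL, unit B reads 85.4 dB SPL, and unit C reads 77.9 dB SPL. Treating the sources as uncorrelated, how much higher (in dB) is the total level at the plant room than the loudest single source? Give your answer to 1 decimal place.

1.9 dB

Uncorrelated sources add in intensity (power), not in dB.
L_total = 10·log₁₀(10^(81.1/10) + 10^(85.4/10) + 10^(77.9/10)) = 87.30 dB SPL.
Excess over the loudest (85.4 dB): 87.30 − 85.4 = 1.9 dB.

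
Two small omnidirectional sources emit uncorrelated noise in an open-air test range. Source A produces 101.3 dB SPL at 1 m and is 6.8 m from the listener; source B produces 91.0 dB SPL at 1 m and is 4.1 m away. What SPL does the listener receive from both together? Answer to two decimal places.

85.64 dB SPL

At the listener: L_A = 101.3 − 20·log₁₀(6.8) = 84.650 dB; L_B = 91.0 − 20·log₁₀(4.1) = 78.744 dB.
Combined: 10·log₁₀(10^(84.650/10)+10^(78.744/10)) = 85.64 dB SPL.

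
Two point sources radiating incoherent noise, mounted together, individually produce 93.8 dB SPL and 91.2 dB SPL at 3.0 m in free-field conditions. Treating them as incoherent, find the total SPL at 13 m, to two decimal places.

Combined at 3.0 m: 10·log₁₀(10^(93.8/10)+10^(91.2/10)) = 95.702 dB SPL.
Then apply −20·log₁₀(13/3.0) = -12.736 dB → 82.97 dB SPL.

82.97 dB SPL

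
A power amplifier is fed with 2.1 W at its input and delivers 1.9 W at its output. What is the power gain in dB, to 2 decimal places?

-0.43 dB

Power is a power quantity, so gain = 10·log₁₀(P_out/P_in).
10·log₁₀(1.9/2.1) = 10·log₁₀(0.9048) = -0.43 dB.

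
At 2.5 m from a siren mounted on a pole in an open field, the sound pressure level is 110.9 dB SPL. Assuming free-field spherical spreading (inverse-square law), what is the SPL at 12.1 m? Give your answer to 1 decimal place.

97.2 dB SPL

For a point source in a free field, ΔL = −20·log₁₀(d₂/d₁).
ΔL = −20·log₁₀(12.1/2.5) = -13.70 dB, so L₂ = 110.9 + (-13.70) = 97.2 dB SPL.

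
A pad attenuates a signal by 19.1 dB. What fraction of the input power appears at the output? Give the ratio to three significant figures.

0.0123

Power ratio = 10^(dB/10).
10^(-19.1/10) = 10^(-1.910) = 0.0123.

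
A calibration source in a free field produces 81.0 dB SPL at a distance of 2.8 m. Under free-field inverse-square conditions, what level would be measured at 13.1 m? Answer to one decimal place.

Free-field point source: level drops by 20·log₁₀ of the distance ratio.
ΔL = −20·log₁₀(13.1/2.8) = -13.40 dB, so L₂ = 81.0 + (-13.40) = 67.6 dB SPL.

67.6 dB SPL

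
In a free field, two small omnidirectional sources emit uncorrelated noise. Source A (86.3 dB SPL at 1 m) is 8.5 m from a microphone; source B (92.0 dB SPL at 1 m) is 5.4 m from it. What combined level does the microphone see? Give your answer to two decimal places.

77.80 dB SPL

At the listener: L_A = 86.3 − 20·log₁₀(8.5) = 67.712 dB; L_B = 92.0 − 20·log₁₀(5.4) = 77.352 dB.
Combined: 10·log₁₀(10^(67.712/10)+10^(77.352/10)) = 77.80 dB SPL.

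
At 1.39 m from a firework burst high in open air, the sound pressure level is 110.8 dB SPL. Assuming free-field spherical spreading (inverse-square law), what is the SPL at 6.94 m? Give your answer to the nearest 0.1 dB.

96.8 dB SPL

Inverse-square spreading gives ΔL = −20·log₁₀(d₂/d₁).
ΔL = −20·log₁₀(6.94/1.39) = -13.97 dB, so L₂ = 110.8 + (-13.97) = 96.8 dB SPL.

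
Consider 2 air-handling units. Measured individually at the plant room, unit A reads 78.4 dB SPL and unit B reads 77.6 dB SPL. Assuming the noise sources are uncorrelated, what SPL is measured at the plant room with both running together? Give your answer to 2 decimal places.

Incoherent sources sum as intensities:
L_total = 10·log₁₀(10^(78.4/10) + 10^(77.6/10)) = 10·log₁₀(126700000) = 81.03 dB SPL.

81.03 dB SPL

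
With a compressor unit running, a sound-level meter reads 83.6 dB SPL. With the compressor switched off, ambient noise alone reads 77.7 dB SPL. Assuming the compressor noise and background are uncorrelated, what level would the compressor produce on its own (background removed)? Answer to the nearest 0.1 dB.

Background correction is a power subtraction:
L_src = 10·log₁₀(10^(83.6/10) − 10^(77.7/10)) = 10·log₁₀(170200000) = 82.3 dB SPL.

82.3 dB SPL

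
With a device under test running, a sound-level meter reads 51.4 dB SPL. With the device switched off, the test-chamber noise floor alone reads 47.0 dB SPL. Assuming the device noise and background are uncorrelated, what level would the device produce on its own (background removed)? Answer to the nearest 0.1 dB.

Remove the background by subtracting linear intensities:
L_src = 10·log₁₀(10^(51.4/10) − 10^(47.0/10)) = 10·log₁₀(87920) = 49.4 dB SPL.

49.4 dB SPL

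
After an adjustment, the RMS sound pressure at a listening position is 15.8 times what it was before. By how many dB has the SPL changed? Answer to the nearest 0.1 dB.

SPL change from a pressure ratio uses the 20·log₁₀ form:
20·log₁₀(15.8) = 24.0 dB.

24.0 dB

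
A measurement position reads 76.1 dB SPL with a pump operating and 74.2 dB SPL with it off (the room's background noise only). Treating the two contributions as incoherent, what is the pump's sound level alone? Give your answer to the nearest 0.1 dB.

Subtract intensities: L_src = 10·log₁₀(10^(L_total/10) − 10^(L_bg/10)).
L_src = 10·log₁₀(10^(76.1/10) − 10^(74.2/10)) = 10·log₁₀(14440000) = 71.6 dB SPL.

71.6 dB SPL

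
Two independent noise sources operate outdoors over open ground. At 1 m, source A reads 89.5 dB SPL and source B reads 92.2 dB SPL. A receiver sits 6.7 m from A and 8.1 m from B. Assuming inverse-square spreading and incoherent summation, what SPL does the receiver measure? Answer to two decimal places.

76.55 dB SPL

At the listener: L_A = 89.5 − 20·log₁₀(6.7) = 72.979 dB; L_B = 92.2 − 20·log₁₀(8.1) = 74.030 dB.
Combined: 10·log₁₀(10^(72.979/10)+10^(74.030/10)) = 76.55 dB SPL.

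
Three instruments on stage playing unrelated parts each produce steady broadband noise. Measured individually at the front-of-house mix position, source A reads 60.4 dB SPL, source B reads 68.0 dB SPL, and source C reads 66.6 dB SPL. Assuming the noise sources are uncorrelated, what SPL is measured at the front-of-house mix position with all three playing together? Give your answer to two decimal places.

70.78 dB SPL

Add the sources as powers (linear), then convert back to dB:
L_total = 10·log₁₀(10^(60.4/10) + 10^(68.0/10) + 10^(66.6/10)) = 10·log₁₀(11980000) = 70.78 dB SPL.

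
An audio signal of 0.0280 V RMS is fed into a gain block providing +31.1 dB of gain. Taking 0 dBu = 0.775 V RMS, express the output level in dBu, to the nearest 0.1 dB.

+2.3 dBu

Input level: 20·log₁₀(0.0280/0.775) = -28.84 dBu.
Output: -28.84 + 31.1 = +2.3 dBu.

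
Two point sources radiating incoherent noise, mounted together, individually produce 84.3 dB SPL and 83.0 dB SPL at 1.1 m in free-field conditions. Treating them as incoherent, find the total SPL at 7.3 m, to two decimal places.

Combined at 1.1 m: 10·log₁₀(10^(84.3/10)+10^(83.0/10)) = 86.709 dB SPL.
Then apply −20·log₁₀(7.3/1.1) = -16.439 dB → 70.27 dB SPL.

70.27 dB SPL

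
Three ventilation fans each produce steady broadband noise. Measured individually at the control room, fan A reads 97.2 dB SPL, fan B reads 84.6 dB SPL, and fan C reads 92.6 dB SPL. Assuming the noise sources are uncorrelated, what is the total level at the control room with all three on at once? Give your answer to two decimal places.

98.67 dB SPL

Incoherent sources sum as intensities:
L_total = 10·log₁₀(10^(97.2/10) + 10^(84.6/10) + 10^(92.6/10)) = 10·log₁₀(7356000000) = 98.67 dB SPL.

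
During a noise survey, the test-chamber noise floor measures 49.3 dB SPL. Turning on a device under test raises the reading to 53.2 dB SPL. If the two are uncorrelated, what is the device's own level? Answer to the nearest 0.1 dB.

50.9 dB SPL

Subtract intensities: L_src = 10·log₁₀(10^(L_total/10) − 10^(L_bg/10)).
L_src = 10·log₁₀(10^(53.2/10) − 10^(49.3/10)) = 10·log₁₀(123800) = 50.9 dB SPL.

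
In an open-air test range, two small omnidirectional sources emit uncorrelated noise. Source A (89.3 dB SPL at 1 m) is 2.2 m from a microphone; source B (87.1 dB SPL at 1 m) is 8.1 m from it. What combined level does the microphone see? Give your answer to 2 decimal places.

82.64 dB SPL

At the listener: L_A = 89.3 − 20·log₁₀(2.2) = 82.452 dB; L_B = 87.1 − 20·log₁₀(8.1) = 68.930 dB.
Combined: 10·log₁₀(10^(82.452/10)+10^(68.930/10)) = 82.64 dB SPL.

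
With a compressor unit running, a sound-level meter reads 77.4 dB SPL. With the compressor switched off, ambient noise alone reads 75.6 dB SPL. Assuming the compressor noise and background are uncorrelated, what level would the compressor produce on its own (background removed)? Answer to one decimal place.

72.7 dB SPL

Background correction is a power subtraction:
L_src = 10·log₁₀(10^(77.4/10) − 10^(75.6/10)) = 10·log₁₀(18650000) = 72.7 dB SPL.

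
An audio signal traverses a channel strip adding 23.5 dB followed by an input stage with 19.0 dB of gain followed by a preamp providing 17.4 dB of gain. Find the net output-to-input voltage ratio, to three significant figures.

Net gain = 23.5 + 19.0 + 17.4 = 59.9 dB.
Voltage ratio = 10^(59.9/20) = 989.

989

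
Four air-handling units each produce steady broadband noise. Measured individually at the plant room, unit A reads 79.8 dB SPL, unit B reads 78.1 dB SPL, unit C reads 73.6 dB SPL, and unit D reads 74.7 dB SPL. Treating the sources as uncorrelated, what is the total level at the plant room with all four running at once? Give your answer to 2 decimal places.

Uncorrelated sources add in intensity (power), not in dB.
L_total = 10·log₁₀(10^(79.8/10) + 10^(78.1/10) + 10^(73.6/10) + 10^(74.7/10)) = 10·log₁₀(212500000) = 83.27 dB SPL.

83.27 dB SPL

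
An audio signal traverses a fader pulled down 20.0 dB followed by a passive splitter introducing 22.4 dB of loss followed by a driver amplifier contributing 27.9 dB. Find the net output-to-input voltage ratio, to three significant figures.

0.188

Net gain = (−20.0) + (−22.4) + 27.9 = -14.5 dB.
Voltage ratio = 10^(-14.5/20) = 0.188.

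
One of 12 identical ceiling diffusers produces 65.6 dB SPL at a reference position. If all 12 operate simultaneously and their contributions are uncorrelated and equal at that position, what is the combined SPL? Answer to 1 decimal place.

76.4 dB SPL

12 equal incoherent sources raise the level by 10·log₁₀(12) = 10.79 dB.
L_total = 65.6 + 10.79 = 76.4 dB SPL.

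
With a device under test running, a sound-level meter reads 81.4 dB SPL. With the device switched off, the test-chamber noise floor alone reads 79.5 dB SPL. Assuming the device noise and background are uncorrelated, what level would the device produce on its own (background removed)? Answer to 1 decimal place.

76.9 dB SPL

Subtract intensities: L_src = 10·log₁₀(10^(L_total/10) − 10^(L_bg/10)).
L_src = 10·log₁₀(10^(81.4/10) − 10^(79.5/10)) = 10·log₁₀(48910000) = 76.9 dB SPL.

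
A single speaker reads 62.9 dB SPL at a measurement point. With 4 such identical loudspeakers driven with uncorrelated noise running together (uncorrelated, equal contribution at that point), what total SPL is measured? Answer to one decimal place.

4 equal incoherent sources raise the level by 10·log₁₀(4) = 6.02 dB.
L_total = 62.9 + 6.02 = 68.9 dB SPL.

68.9 dB SPL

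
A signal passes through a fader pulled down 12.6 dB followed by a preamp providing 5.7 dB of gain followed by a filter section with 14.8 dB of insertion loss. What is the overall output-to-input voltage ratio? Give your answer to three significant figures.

Net gain = (−12.6) + 5.7 + (−14.8) = -21.7 dB.
Voltage ratio = 10^(-21.7/20) = 0.0822.

0.0822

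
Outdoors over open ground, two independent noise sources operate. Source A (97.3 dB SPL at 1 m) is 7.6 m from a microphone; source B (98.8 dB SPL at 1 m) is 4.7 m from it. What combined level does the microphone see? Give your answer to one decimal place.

86.4 dB SPL

At the listener: L_A = 97.3 − 20·log₁₀(7.6) = 79.68 dB; L_B = 98.8 − 20·log₁₀(4.7) = 85.36 dB.
Combined: 10·log₁₀(10^(79.68/10)+10^(85.36/10)) = 86.4 dB SPL.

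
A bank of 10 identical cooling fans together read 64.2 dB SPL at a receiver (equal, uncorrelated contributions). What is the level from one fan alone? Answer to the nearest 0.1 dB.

54.2 dB SPL

10 equal incoherent sources add 10·log₁₀(10) = 10.00 dB over one source.
L_one = 64.2 − 10.00 = 54.2 dB SPL.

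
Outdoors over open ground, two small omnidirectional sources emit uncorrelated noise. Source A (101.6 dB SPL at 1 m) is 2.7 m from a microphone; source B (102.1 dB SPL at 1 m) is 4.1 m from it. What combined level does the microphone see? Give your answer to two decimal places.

94.69 dB SPL

At the listener: L_A = 101.6 − 20·log₁₀(2.7) = 92.973 dB; L_B = 102.1 − 20·log₁₀(4.1) = 89.844 dB.
Combined: 10·log₁₀(10^(92.973/10)+10^(89.844/10)) = 94.69 dB SPL.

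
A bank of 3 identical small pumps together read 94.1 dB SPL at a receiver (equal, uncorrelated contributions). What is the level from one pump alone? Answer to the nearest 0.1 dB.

3 equal incoherent sources add 10·log₁₀(3) = 4.77 dB over one source.
L_one = 94.1 − 4.77 = 89.3 dB SPL.

89.3 dB SPL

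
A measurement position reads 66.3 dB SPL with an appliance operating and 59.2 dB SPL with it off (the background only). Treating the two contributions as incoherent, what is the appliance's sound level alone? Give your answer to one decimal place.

Remove the background by subtracting linear intensities:
L_src = 10·log₁₀(10^(66.3/10) − 10^(59.2/10)) = 10·log₁₀(3434000) = 65.4 dB SPL.

65.4 dB SPL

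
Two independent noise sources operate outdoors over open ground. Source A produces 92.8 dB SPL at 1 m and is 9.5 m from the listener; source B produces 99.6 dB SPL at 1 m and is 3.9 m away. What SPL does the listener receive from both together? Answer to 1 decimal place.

At the listener: L_A = 92.8 − 20·log₁₀(9.5) = 73.25 dB; L_B = 99.6 − 20·log₁₀(3.9) = 87.78 dB.
Combined: 10·log₁₀(10^(73.25/10)+10^(87.78/10)) = 87.9 dB SPL.

87.9 dB SPL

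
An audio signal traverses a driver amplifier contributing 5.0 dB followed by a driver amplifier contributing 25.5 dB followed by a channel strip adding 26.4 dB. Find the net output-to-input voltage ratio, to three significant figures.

Net gain = 5.0 + 25.5 + 26.4 = 56.9 dB.
Voltage ratio = 10^(56.9/20) = 700.

700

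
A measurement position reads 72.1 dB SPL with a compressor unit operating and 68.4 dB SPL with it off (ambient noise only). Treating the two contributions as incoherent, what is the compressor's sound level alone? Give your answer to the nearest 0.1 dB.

69.7 dB SPL

Subtract intensities: L_src = 10·log₁₀(10^(L_total/10) − 10^(L_bg/10)).
L_src = 10·log₁₀(10^(72.1/10) − 10^(68.4/10)) = 10·log₁₀(9300000) = 69.7 dB SPL.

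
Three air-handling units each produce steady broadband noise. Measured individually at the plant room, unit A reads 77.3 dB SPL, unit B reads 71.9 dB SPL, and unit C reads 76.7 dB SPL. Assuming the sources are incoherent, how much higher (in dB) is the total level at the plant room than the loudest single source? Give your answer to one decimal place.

3.3 dB

Uncorrelated sources add in intensity (power), not in dB.
L_total = 10·log₁₀(10^(77.3/10) + 10^(71.9/10) + 10^(76.7/10)) = 80.64 dB SPL.
Excess over the loudest (77.3 dB): 80.64 − 77.3 = 3.3 dB.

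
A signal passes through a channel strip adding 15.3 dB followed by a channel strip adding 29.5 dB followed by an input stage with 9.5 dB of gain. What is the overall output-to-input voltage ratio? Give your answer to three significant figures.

Net gain = 15.3 + 29.5 + 9.5 = 54.3 dB.
Voltage ratio = 10^(54.3/20) = 519.

519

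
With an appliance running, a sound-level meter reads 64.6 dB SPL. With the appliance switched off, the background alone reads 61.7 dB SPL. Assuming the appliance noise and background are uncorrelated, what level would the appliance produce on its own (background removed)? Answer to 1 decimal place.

Remove the background by subtracting linear intensities:
L_src = 10·log₁₀(10^(64.6/10) − 10^(61.7/10)) = 10·log₁₀(1405000) = 61.5 dB SPL.

61.5 dB SPL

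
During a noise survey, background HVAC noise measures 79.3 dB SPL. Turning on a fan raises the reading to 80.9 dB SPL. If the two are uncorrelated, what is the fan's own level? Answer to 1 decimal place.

75.8 dB SPL

Subtract intensities: L_src = 10·log₁₀(10^(L_total/10) − 10^(L_bg/10)).
L_src = 10·log₁₀(10^(80.9/10) − 10^(79.3/10)) = 10·log₁₀(37910000) = 75.8 dB SPL.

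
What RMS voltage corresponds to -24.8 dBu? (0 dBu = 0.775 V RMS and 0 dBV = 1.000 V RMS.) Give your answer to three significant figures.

V = 0.775 V × 10^(-24.8/20).
= 0.775 × 0.05754 = 0.0446 V.

0.0446 V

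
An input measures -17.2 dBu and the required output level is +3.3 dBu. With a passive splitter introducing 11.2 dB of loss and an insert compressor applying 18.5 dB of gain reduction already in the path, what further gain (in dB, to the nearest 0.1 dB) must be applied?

The required make-up gain is the shortfall in the dB sum.
G = +3.3 − (-17.2) + 11.2 + 18.5 = 50.2 dB.

50.2 dB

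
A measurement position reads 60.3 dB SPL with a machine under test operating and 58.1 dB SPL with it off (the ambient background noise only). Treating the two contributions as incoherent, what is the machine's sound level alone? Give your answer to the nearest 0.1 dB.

56.3 dB SPL

Subtract intensities: L_src = 10·log₁₀(10^(L_total/10) − 10^(L_bg/10)).
L_src = 10·log₁₀(10^(60.3/10) − 10^(58.1/10)) = 10·log₁₀(425900) = 56.3 dB SPL.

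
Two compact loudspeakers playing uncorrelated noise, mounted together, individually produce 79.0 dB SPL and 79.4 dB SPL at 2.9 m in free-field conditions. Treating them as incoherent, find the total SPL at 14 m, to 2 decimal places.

Combined at 2.9 m: 10·log₁₀(10^(79.0/10)+10^(79.4/10)) = 82.215 dB SPL.
Then apply −20·log₁₀(14/2.9) = -13.675 dB → 68.54 dB SPL.

68.54 dB SPL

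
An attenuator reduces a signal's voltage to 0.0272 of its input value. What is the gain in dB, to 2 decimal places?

-31.31 dB

Voltage ratio → dB uses the 20·log₁₀ form:
20·log₁₀(0.0272) = -31.31 dB.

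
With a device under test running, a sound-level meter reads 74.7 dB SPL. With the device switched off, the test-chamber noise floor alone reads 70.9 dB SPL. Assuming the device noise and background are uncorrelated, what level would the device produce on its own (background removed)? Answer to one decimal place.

72.4 dB SPL

Background correction is a power subtraction:
L_src = 10·log₁₀(10^(74.7/10) − 10^(70.9/10)) = 10·log₁₀(17210000) = 72.4 dB SPL.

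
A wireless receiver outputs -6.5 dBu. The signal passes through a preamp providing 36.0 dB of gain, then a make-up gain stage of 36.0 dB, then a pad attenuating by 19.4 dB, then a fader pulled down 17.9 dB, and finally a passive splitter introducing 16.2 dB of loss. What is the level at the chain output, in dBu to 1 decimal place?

+12.0 dBu

Cascaded gains and losses add directly in dB.
-6.5 + 36.0 + 36.0 − 19.4 − 17.9 − 16.2 = +12.0 dBu.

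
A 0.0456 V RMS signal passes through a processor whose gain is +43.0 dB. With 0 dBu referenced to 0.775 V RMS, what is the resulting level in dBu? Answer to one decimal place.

+18.4 dBu

Input level: 20·log₁₀(0.0456/0.775) = -24.61 dBu.
Output: -24.61 + 43.0 = +18.4 dBu.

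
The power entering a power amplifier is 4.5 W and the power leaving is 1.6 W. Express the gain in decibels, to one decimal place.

Power ratio → dB uses the 10·log₁₀ form:
10·log₁₀(1.6/4.5) = 10·log₁₀(0.3556) = -4.5 dB.

-4.5 dB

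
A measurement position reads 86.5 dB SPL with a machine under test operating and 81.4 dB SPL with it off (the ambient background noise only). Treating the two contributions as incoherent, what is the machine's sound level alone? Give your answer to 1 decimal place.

Subtract intensities: L_src = 10·log₁₀(10^(L_total/10) − 10^(L_bg/10)).
L_src = 10·log₁₀(10^(86.5/10) − 10^(81.4/10)) = 10·log₁₀(308600000) = 84.9 dB SPL.

84.9 dB SPL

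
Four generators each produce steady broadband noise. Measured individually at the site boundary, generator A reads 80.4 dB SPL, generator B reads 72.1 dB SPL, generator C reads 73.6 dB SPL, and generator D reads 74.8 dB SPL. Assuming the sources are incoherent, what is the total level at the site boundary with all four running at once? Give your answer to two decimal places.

Incoherent sources sum as intensities:
L_total = 10·log₁₀(10^(80.4/10) + 10^(72.1/10) + 10^(73.6/10) + 10^(74.8/10)) = 10·log₁₀(179000000) = 82.53 dB SPL.

82.53 dB SPL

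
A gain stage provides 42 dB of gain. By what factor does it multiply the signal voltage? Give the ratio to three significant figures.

Voltage ratio = 10^(dB/20).
10^(42/20) = 10^(2.100) = 126.

126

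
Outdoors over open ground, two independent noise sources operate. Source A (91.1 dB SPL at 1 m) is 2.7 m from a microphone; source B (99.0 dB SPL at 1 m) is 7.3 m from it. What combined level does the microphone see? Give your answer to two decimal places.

At the listener: L_A = 91.1 − 20·log₁₀(2.7) = 82.473 dB; L_B = 99.0 − 20·log₁₀(7.3) = 81.734 dB.
Combined: 10·log₁₀(10^(82.473/10)+10^(81.734/10)) = 85.13 dB SPL.

85.13 dB SPL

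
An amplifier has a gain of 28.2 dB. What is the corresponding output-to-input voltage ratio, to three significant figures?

Voltage ratio = 10^(dB/20).
10^(28.2/20) = 10^(1.410) = 25.7.

25.7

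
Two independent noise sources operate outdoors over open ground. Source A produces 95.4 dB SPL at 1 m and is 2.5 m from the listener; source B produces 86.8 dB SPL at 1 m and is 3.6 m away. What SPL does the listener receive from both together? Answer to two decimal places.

At the listener: L_A = 95.4 − 20·log₁₀(2.5) = 87.441 dB; L_B = 86.8 − 20·log₁₀(3.6) = 75.674 dB.
Combined: 10·log₁₀(10^(87.441/10)+10^(75.674/10)) = 87.72 dB SPL.

87.72 dB SPL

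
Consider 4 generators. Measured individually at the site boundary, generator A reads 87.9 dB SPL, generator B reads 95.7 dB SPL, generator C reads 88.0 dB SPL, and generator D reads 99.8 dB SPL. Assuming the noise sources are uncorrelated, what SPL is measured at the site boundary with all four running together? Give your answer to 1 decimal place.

Uncorrelated sources add in intensity (power), not in dB.
L_total = 10·log₁₀(10^(87.9/10) + 10^(95.7/10) + 10^(88.0/10) + 10^(99.8/10)) = 10·log₁₀(14513000000) = 101.6 dB SPL.

101.6 dB SPL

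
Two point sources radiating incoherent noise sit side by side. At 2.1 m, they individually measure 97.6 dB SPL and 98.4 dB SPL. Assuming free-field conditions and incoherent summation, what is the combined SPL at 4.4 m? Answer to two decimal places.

94.60 dB SPL

Combined at 2.1 m: 10·log₁₀(10^(97.6/10)+10^(98.4/10)) = 101.029 dB SPL.
Then apply −20·log₁₀(4.4/2.1) = -6.425 dB → 94.60 dB SPL.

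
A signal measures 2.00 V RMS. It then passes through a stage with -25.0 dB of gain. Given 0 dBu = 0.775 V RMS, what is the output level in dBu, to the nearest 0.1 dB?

-16.8 dBu

Input level: 20·log₁₀(2.00/0.775) = 8.23 dBu.
Output: 8.23 − 25.0 = -16.8 dBu.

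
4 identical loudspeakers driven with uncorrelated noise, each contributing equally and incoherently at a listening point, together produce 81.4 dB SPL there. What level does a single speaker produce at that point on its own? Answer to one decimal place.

4 equal incoherent sources add 10·log₁₀(4) = 6.02 dB over one source.
L_one = 81.4 − 6.02 = 75.4 dB SPL.

75.4 dB SPL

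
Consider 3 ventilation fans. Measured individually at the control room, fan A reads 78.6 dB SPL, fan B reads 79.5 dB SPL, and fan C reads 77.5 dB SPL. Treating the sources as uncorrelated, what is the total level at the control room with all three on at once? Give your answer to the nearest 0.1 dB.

83.4 dB SPL

Incoherent sources sum as intensities:
L_total = 10·log₁₀(10^(78.6/10) + 10^(79.5/10) + 10^(77.5/10)) = 10·log₁₀(217800000) = 83.4 dB SPL.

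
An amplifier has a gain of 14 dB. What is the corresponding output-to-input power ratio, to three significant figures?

25.1

Power ratio = 10^(dB/10).
10^(14/10) = 10^(1.400) = 25.1.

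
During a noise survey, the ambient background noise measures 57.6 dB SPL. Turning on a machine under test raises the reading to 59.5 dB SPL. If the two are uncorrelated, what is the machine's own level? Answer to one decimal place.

55.0 dB SPL

Background correction is a power subtraction:
L_src = 10·log₁₀(10^(59.5/10) − 10^(57.6/10)) = 10·log₁₀(315800) = 55.0 dB SPL.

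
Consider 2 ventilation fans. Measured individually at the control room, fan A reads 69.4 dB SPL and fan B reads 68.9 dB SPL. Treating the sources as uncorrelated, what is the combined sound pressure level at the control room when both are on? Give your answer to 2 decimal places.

Incoherent sources sum as intensities:
L_total = 10·log₁₀(10^(69.4/10) + 10^(68.9/10)) = 10·log₁₀(16470000) = 72.17 dB SPL.

72.17 dB SPL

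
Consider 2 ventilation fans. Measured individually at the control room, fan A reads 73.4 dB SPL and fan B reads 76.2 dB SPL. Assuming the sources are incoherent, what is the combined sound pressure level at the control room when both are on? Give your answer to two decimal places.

78.03 dB SPL

Add the sources as powers (linear), then convert back to dB:
L_total = 10·log₁₀(10^(73.4/10) + 10^(76.2/10)) = 10·log₁₀(63560000) = 78.03 dB SPL.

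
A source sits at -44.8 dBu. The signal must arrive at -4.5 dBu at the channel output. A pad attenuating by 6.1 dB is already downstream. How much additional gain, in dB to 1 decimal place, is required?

46.4 dB

The required make-up gain is the shortfall in the dB sum.
G = -4.5 − (-44.8) + 6.1 = 46.4 dB.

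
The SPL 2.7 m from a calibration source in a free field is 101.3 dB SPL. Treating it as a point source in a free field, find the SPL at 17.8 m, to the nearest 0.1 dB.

84.9 dB SPL

For a point source in a free field, ΔL = −20·log₁₀(d₂/d₁).
ΔL = −20·log₁₀(17.8/2.7) = -16.38 dB, so L₂ = 101.3 + (-16.38) = 84.9 dB SPL.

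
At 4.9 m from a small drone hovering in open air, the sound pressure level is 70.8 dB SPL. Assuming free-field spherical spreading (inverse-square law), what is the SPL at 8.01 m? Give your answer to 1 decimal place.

66.5 dB SPL

For a point source in a free field, ΔL = −20·log₁₀(d₂/d₁).
ΔL = −20·log₁₀(8.01/4.9) = -4.27 dB, so L₂ = 70.8 + (-4.27) = 66.5 dB SPL.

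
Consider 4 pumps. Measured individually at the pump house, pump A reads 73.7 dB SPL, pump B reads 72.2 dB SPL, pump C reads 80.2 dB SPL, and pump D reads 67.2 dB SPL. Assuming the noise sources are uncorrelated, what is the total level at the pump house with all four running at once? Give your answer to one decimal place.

81.8 dB SPL

Uncorrelated sources add in intensity (power), not in dB.
L_total = 10·log₁₀(10^(73.7/10) + 10^(72.2/10) + 10^(80.2/10) + 10^(67.2/10)) = 10·log₁₀(150000000) = 81.8 dB SPL.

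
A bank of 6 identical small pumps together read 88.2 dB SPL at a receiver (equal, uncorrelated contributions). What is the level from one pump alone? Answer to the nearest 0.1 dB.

80.4 dB SPL

6 equal incoherent sources add 10·log₁₀(6) = 7.78 dB over one source.
L_one = 88.2 − 7.78 = 80.4 dB SPL.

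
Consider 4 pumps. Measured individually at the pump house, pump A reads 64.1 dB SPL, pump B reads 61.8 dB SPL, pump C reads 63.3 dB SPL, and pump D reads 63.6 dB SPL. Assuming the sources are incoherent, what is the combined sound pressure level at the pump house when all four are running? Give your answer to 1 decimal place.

69.3 dB SPL

Incoherent sources sum as intensities:
L_total = 10·log₁₀(10^(64.1/10) + 10^(61.8/10) + 10^(63.3/10) + 10^(63.6/10)) = 10·log₁₀(8513000) = 69.3 dB SPL.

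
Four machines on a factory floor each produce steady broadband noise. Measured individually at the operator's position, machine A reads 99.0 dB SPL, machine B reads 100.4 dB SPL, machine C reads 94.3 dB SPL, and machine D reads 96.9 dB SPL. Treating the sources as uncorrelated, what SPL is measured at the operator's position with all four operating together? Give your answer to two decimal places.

Uncorrelated sources add in intensity (power), not in dB.
L_total = 10·log₁₀(10^(99.0/10) + 10^(100.4/10) + 10^(94.3/10) + 10^(96.9/10)) = 10·log₁₀(26497000000) = 104.23 dB SPL.

104.23 dB SPL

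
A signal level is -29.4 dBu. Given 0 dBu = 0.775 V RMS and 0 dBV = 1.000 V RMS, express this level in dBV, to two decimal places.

The offset between the scales is 20·log₁₀(0.775/1.000) = −2.214 dB.
So dBV = -29.4 − 2.214 = -31.61 dBV.

-31.61 dBV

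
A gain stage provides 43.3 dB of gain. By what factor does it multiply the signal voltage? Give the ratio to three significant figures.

146

Voltage ratio = 10^(dB/20).
10^(43.3/20) = 10^(2.165) = 146.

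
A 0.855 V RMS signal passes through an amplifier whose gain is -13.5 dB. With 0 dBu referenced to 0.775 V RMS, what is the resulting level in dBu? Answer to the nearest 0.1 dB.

-12.6 dBu

Input level: 20·log₁₀(0.855/0.775) = 0.85 dBu.
Output: 0.85 − 13.5 = -12.6 dBu.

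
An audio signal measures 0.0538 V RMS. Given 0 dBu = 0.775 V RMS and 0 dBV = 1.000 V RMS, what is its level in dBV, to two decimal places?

-25.38 dBV

dBV = 20·log₁₀(V / 1.000 V).
20·log₁₀(0.0538/1.000) = -25.38 dBV.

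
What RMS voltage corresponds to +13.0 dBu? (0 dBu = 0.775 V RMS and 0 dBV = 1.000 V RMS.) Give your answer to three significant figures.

3.46 V

V = 0.775 V × 10^(+13.0/20).
= 0.775 × 4.467 = 3.46 V.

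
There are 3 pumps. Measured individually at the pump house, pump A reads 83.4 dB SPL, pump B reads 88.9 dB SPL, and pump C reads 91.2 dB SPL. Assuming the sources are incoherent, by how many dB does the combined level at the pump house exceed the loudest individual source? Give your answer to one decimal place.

Uncorrelated sources add in intensity (power), not in dB.
L_total = 10·log₁₀(10^(83.4/10) + 10^(88.9/10) + 10^(91.2/10)) = 93.64 dB SPL.
Excess over the loudest (91.2 dB): 93.64 − 91.2 = 2.4 dB.

2.4 dB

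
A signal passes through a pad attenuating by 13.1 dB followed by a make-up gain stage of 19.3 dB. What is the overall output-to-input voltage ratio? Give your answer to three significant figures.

Net gain = (−13.1) + 19.3 = 6.2 dB.
Voltage ratio = 10^(6.2/20) = 2.04.

2.04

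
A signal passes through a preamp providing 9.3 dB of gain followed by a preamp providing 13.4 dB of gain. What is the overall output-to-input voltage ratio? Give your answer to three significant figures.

13.6

Net gain = 9.3 + 13.4 = 22.7 dB.
Voltage ratio = 10^(22.7/20) = 13.6.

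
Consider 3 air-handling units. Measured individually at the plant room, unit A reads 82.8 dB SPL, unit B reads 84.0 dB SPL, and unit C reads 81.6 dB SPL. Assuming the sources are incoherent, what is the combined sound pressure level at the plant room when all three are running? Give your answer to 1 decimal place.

87.7 dB SPL

Uncorrelated sources add in intensity (power), not in dB.
L_total = 10·log₁₀(10^(82.8/10) + 10^(84.0/10) + 10^(81.6/10)) = 10·log₁₀(586300000) = 87.7 dB SPL.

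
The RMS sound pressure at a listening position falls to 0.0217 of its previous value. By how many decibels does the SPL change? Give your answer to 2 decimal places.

Sound pressure is an amplitude quantity: ΔL = 20·log₁₀(p₂/p₁).
20·log₁₀(0.0217) = -33.27 dB.

-33.27 dB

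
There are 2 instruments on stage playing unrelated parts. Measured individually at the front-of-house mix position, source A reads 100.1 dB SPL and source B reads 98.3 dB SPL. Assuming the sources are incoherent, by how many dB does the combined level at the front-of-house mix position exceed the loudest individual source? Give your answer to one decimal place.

Add the sources as powers (linear), then convert back to dB:
L_total = 10·log₁₀(10^(100.1/10) + 10^(98.3/10)) = 102.30 dB SPL.
Excess over the loudest (100.1 dB): 102.30 − 100.1 = 2.2 dB.

2.2 dB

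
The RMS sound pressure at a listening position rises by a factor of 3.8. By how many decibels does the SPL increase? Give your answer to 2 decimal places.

11.60 dB

SPL change from a pressure ratio uses the 20·log₁₀ form:
20·log₁₀(3.8) = 11.60 dB.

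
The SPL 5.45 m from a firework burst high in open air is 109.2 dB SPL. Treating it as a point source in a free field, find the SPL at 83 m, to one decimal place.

For a point source in a free field, ΔL = −20·log₁₀(d₂/d₁).
ΔL = −20·log₁₀(83/5.45) = -23.65 dB, so L₂ = 109.2 + (-23.65) = 85.5 dB SPL.

85.5 dB SPL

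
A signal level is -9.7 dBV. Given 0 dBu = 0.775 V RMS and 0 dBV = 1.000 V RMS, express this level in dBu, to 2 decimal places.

-7.49 dBu

The offset between the scales is 20·log₁₀(0.775/1.000) = −2.214 dB.
So dBu = -9.7 + 2.214 = -7.49 dBu.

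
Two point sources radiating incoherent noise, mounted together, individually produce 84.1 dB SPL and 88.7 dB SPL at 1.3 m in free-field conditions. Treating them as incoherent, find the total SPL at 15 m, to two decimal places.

68.75 dB SPL

Combined at 1.3 m: 10·log₁₀(10^(84.1/10)+10^(88.7/10)) = 89.993 dB SPL.
Then apply −20·log₁₀(15/1.3) = -21.243 dB → 68.75 dB SPL.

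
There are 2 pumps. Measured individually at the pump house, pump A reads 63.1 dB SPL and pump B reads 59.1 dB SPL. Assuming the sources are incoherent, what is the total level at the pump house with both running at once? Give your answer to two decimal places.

64.56 dB SPL

Incoherent sources sum as intensities:
L_total = 10·log₁₀(10^(63.1/10) + 10^(59.1/10)) = 10·log₁₀(2855000) = 64.56 dB SPL.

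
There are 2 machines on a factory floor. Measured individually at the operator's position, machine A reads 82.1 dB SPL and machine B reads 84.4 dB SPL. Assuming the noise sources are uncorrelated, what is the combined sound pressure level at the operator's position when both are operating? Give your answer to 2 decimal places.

86.41 dB SPL

Uncorrelated sources add in intensity (power), not in dB.
L_total = 10·log₁₀(10^(82.1/10) + 10^(84.4/10)) = 10·log₁₀(437600000) = 86.41 dB SPL.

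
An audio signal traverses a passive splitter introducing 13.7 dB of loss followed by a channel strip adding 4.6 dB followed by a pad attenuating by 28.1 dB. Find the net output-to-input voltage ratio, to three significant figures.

Net gain = (−13.7) + 4.6 + (−28.1) = -37.2 dB.
Voltage ratio = 10^(-37.2/20) = 0.0138.

0.0138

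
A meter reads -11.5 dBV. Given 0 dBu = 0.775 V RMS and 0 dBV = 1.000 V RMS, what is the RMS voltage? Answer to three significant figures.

0.266 V

V = 1.000 V × 10^(-11.5/20).
= 1.000 × 0.2661 = 0.266 V.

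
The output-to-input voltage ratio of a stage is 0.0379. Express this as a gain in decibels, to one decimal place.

Voltage is an amplitude quantity, so gain = 20·log₁₀(V_out/V_in).
20·log₁₀(0.0379) = -28.4 dB.

-28.4 dB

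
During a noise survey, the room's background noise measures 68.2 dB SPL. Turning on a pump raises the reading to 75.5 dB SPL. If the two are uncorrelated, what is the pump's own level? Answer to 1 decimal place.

Subtract intensities: L_src = 10·log₁₀(10^(L_total/10) − 10^(L_bg/10)).
L_src = 10·log₁₀(10^(75.5/10) − 10^(68.2/10)) = 10·log₁₀(28870000) = 74.6 dB SPL.

74.6 dB SPL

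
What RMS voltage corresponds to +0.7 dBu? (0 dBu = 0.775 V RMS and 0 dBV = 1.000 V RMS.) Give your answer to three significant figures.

0.840 V

V = 0.775 V × 10^(+0.7/20).
= 0.775 × 1.084 = 0.840 V.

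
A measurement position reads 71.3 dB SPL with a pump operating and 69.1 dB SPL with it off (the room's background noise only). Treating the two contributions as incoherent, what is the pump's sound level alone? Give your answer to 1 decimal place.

67.3 dB SPL

Remove the background by subtracting linear intensities:
L_src = 10·log₁₀(10^(71.3/10) − 10^(69.1/10)) = 10·log₁₀(5361000) = 67.3 dB SPL.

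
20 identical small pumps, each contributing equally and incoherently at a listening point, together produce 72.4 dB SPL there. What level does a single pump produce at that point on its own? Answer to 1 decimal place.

59.4 dB SPL

20 equal incoherent sources add 10·log₁₀(20) = 13.01 dB over one source.
L_one = 72.4 − 13.01 = 59.4 dB SPL.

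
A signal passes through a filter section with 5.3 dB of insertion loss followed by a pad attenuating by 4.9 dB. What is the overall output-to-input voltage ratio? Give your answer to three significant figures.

0.309

Net gain = (−5.3) + (−4.9) = -10.2 dB.
Voltage ratio = 10^(-10.2/20) = 0.309.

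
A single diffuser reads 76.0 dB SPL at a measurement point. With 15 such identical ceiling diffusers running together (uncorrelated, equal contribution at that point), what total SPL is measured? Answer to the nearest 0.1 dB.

87.8 dB SPL

15 equal incoherent sources raise the level by 10·log₁₀(15) = 11.76 dB.
L_total = 76.0 + 11.76 = 87.8 dB SPL.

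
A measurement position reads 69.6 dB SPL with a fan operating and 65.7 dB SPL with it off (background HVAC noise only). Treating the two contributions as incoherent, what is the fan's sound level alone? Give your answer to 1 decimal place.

Background correction is a power subtraction:
L_src = 10·log₁₀(10^(69.6/10) − 10^(65.7/10)) = 10·log₁₀(5405000) = 67.3 dB SPL.

67.3 dB SPL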